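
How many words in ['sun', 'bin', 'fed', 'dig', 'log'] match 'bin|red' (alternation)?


Alternation 'bin|red' matches either 'bin' or 'red'.
Checking each word:
  'sun' -> no
  'bin' -> MATCH
  'fed' -> no
  'dig' -> no
  'log' -> no
Matches: ['bin']
Count: 1

1


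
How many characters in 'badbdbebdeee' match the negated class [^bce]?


Negated class [^bce] matches any char NOT in {b, c, e}
Scanning 'badbdbebdeee':
  pos 0: 'b' -> no (excluded)
  pos 1: 'a' -> MATCH
  pos 2: 'd' -> MATCH
  pos 3: 'b' -> no (excluded)
  pos 4: 'd' -> MATCH
  pos 5: 'b' -> no (excluded)
  pos 6: 'e' -> no (excluded)
  pos 7: 'b' -> no (excluded)
  pos 8: 'd' -> MATCH
  pos 9: 'e' -> no (excluded)
  pos 10: 'e' -> no (excluded)
  pos 11: 'e' -> no (excluded)
Total matches: 4

4


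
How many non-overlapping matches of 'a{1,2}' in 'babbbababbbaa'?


Pattern 'a{1,2}' matches between 1 and 2 consecutive a's (greedy).
String: 'babbbababbbaa'
Finding runs of a's and applying greedy matching:
  Run at pos 1: 'a' (length 1)
  Run at pos 5: 'a' (length 1)
  Run at pos 7: 'a' (length 1)
  Run at pos 11: 'aa' (length 2)
Matches: ['a', 'a', 'a', 'aa']
Count: 4

4


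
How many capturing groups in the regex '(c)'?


To count capturing groups, count each '(' that starts a group.
Pattern: '(c)'
Walking through the pattern:
  Position 0: '(' -> group #1
Total capturing groups: 1

1


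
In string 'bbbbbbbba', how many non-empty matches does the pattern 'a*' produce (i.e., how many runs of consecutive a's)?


Pattern 'a*' matches zero or more a's. We want non-empty runs of consecutive a's.
String: 'bbbbbbbba'
Walking through the string to find runs of a's:
  Run 1: positions 8-8 -> 'a'
Non-empty runs found: ['a']
Count: 1

1


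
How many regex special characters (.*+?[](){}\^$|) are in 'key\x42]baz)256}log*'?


Regex special characters are: . * + ? [ ] ( ) { } \ ^ $ |
Scanning 'key\x42]baz)256}log*':
  pos 3: '\' -> SPECIAL
  pos 7: ']' -> SPECIAL
  pos 11: ')' -> SPECIAL
  pos 15: '}' -> SPECIAL
  pos 19: '*' -> SPECIAL
Special chars found: ['\\', ']', ')', '}', '*']
Total: 5

5


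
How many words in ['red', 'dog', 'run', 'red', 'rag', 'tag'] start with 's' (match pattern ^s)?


Pattern ^s anchors to start of word. Check which words begin with 's':
  'red' -> no
  'dog' -> no
  'run' -> no
  'red' -> no
  'rag' -> no
  'tag' -> no
Matching words: []
Count: 0

0


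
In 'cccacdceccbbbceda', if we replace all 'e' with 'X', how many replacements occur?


re.sub('e', 'X', text) replaces every occurrence of 'e' with 'X'.
Text: 'cccacdceccbbbceda'
Scanning for 'e':
  pos 7: 'e' -> replacement #1
  pos 14: 'e' -> replacement #2
Total replacements: 2

2


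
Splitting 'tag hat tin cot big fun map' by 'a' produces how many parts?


Splitting by 'a' breaks the string at each occurrence of the separator.
Text: 'tag hat tin cot big fun map'
Parts after split:
  Part 1: 't'
  Part 2: 'g h'
  Part 3: 't tin cot big fun m'
  Part 4: 'p'
Total parts: 4

4


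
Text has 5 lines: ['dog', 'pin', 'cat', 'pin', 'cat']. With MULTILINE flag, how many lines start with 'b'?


With MULTILINE flag, ^ matches the start of each line.
Lines: ['dog', 'pin', 'cat', 'pin', 'cat']
Checking which lines start with 'b':
  Line 1: 'dog' -> no
  Line 2: 'pin' -> no
  Line 3: 'cat' -> no
  Line 4: 'pin' -> no
  Line 5: 'cat' -> no
Matching lines: []
Count: 0

0


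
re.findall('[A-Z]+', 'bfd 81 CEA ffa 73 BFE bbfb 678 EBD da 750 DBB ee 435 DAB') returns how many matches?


Pattern '[A-Z]+' finds one or more uppercase letters.
Text: 'bfd 81 CEA ffa 73 BFE bbfb 678 EBD da 750 DBB ee 435 DAB'
Scanning for matches:
  Match 1: 'CEA'
  Match 2: 'BFE'
  Match 3: 'EBD'
  Match 4: 'DBB'
  Match 5: 'DAB'
Total matches: 5

5


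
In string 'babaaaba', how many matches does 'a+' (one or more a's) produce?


Pattern 'a+' matches one or more consecutive a's.
String: 'babaaaba'
Scanning for runs of a:
  Match 1: 'a' (length 1)
  Match 2: 'aaa' (length 3)
  Match 3: 'a' (length 1)
Total matches: 3

3


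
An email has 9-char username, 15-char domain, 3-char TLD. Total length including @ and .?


An email address has format: username@domain.tld
Username length: 9
'@' character: 1
Domain length: 15
'.' character: 1
TLD length: 3
Total = 9 + 1 + 15 + 1 + 3 = 29

29


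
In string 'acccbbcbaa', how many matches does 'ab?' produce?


Pattern 'ab?' matches 'a' optionally followed by 'b'.
String: 'acccbbcbaa'
Scanning left to right for 'a' then checking next char:
  Match 1: 'a' (a not followed by b)
  Match 2: 'a' (a not followed by b)
  Match 3: 'a' (a not followed by b)
Total matches: 3

3


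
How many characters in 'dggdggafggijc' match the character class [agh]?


Character class [agh] matches any of: {a, g, h}
Scanning string 'dggdggafggijc' character by character:
  pos 0: 'd' -> no
  pos 1: 'g' -> MATCH
  pos 2: 'g' -> MATCH
  pos 3: 'd' -> no
  pos 4: 'g' -> MATCH
  pos 5: 'g' -> MATCH
  pos 6: 'a' -> MATCH
  pos 7: 'f' -> no
  pos 8: 'g' -> MATCH
  pos 9: 'g' -> MATCH
  pos 10: 'i' -> no
  pos 11: 'j' -> no
  pos 12: 'c' -> no
Total matches: 7

7


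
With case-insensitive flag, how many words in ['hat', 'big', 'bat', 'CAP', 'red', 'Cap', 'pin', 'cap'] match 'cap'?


Case-insensitive matching: compare each word's lowercase form to 'cap'.
  'hat' -> lower='hat' -> no
  'big' -> lower='big' -> no
  'bat' -> lower='bat' -> no
  'CAP' -> lower='cap' -> MATCH
  'red' -> lower='red' -> no
  'Cap' -> lower='cap' -> MATCH
  'pin' -> lower='pin' -> no
  'cap' -> lower='cap' -> MATCH
Matches: ['CAP', 'Cap', 'cap']
Count: 3

3


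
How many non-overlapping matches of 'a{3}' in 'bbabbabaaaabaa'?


Pattern 'a{3}' matches exactly 3 consecutive a's (greedy, non-overlapping).
String: 'bbabbabaaaabaa'
Scanning for runs of a's:
  Run at pos 2: 'a' (length 1) -> 0 match(es)
  Run at pos 5: 'a' (length 1) -> 0 match(es)
  Run at pos 7: 'aaaa' (length 4) -> 1 match(es)
  Run at pos 12: 'aa' (length 2) -> 0 match(es)
Matches found: ['aaa']
Total: 1

1


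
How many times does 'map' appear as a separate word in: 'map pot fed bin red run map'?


Scanning each word for exact match 'map':
  Word 1: 'map' -> MATCH
  Word 2: 'pot' -> no
  Word 3: 'fed' -> no
  Word 4: 'bin' -> no
  Word 5: 'red' -> no
  Word 6: 'run' -> no
  Word 7: 'map' -> MATCH
Total matches: 2

2


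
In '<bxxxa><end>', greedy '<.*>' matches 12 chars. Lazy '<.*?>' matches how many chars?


Greedy '<.*>' tries to match as MUCH as possible.
Lazy '<.*?>' tries to match as LITTLE as possible.

String: '<bxxxa><end>'
Greedy '<.*>' starts at first '<' and extends to the LAST '>': '<bxxxa><end>' (12 chars)
Lazy '<.*?>' starts at first '<' and stops at the FIRST '>': '<bxxxa>' (7 chars)

7


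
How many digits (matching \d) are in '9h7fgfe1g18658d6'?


\d matches any digit 0-9.
Scanning '9h7fgfe1g18658d6':
  pos 0: '9' -> DIGIT
  pos 2: '7' -> DIGIT
  pos 7: '1' -> DIGIT
  pos 9: '1' -> DIGIT
  pos 10: '8' -> DIGIT
  pos 11: '6' -> DIGIT
  pos 12: '5' -> DIGIT
  pos 13: '8' -> DIGIT
  pos 15: '6' -> DIGIT
Digits found: ['9', '7', '1', '1', '8', '6', '5', '8', '6']
Total: 9

9


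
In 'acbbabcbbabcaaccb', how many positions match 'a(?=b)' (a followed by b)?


Lookahead 'a(?=b)' matches 'a' only when followed by 'b'.
String: 'acbbabcbbabcaaccb'
Checking each position where char is 'a':
  pos 0: 'a' -> no (next='c')
  pos 4: 'a' -> MATCH (next='b')
  pos 9: 'a' -> MATCH (next='b')
  pos 12: 'a' -> no (next='a')
  pos 13: 'a' -> no (next='c')
Matching positions: [4, 9]
Count: 2

2


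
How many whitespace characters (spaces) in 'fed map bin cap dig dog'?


\s matches whitespace characters (spaces, tabs, etc.).
Text: 'fed map bin cap dig dog'
This text has 6 words separated by spaces.
Number of spaces = number of words - 1 = 6 - 1 = 5

5


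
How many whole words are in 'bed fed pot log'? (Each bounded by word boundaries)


Word boundaries (\b) mark the start/end of each word.
Text: 'bed fed pot log'
Splitting by whitespace:
  Word 1: 'bed'
  Word 2: 'fed'
  Word 3: 'pot'
  Word 4: 'log'
Total whole words: 4

4


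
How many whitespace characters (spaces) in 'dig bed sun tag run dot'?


\s matches whitespace characters (spaces, tabs, etc.).
Text: 'dig bed sun tag run dot'
This text has 6 words separated by spaces.
Number of spaces = number of words - 1 = 6 - 1 = 5

5


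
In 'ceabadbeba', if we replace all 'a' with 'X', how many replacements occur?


re.sub('a', 'X', text) replaces every occurrence of 'a' with 'X'.
Text: 'ceabadbeba'
Scanning for 'a':
  pos 2: 'a' -> replacement #1
  pos 4: 'a' -> replacement #2
  pos 9: 'a' -> replacement #3
Total replacements: 3

3


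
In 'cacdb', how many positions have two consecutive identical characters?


Looking for consecutive identical characters in 'cacdb':
  pos 0-1: 'c' vs 'a' -> different
  pos 1-2: 'a' vs 'c' -> different
  pos 2-3: 'c' vs 'd' -> different
  pos 3-4: 'd' vs 'b' -> different
Consecutive identical pairs: []
Count: 0

0


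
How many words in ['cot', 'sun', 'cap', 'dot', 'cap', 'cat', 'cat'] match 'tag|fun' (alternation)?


Alternation 'tag|fun' matches either 'tag' or 'fun'.
Checking each word:
  'cot' -> no
  'sun' -> no
  'cap' -> no
  'dot' -> no
  'cap' -> no
  'cat' -> no
  'cat' -> no
Matches: []
Count: 0

0


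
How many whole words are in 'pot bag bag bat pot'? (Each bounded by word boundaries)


Word boundaries (\b) mark the start/end of each word.
Text: 'pot bag bag bat pot'
Splitting by whitespace:
  Word 1: 'pot'
  Word 2: 'bag'
  Word 3: 'bag'
  Word 4: 'bat'
  Word 5: 'pot'
Total whole words: 5

5


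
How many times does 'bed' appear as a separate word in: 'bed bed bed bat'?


Scanning each word for exact match 'bed':
  Word 1: 'bed' -> MATCH
  Word 2: 'bed' -> MATCH
  Word 3: 'bed' -> MATCH
  Word 4: 'bat' -> no
Total matches: 3

3


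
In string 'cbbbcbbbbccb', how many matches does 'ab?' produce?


Pattern 'ab?' matches 'a' optionally followed by 'b'.
String: 'cbbbcbbbbccb'
Scanning left to right for 'a' then checking next char:
Total matches: 0

0


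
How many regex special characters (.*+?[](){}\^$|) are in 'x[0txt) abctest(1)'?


Regex special characters are: . * + ? [ ] ( ) { } \ ^ $ |
Scanning 'x[0txt) abctest(1)':
  pos 1: '[' -> SPECIAL
  pos 6: ')' -> SPECIAL
  pos 15: '(' -> SPECIAL
  pos 17: ')' -> SPECIAL
Special chars found: ['[', ')', '(', ')']
Total: 4

4


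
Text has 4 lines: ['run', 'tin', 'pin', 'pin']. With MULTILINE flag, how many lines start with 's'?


With MULTILINE flag, ^ matches the start of each line.
Lines: ['run', 'tin', 'pin', 'pin']
Checking which lines start with 's':
  Line 1: 'run' -> no
  Line 2: 'tin' -> no
  Line 3: 'pin' -> no
  Line 4: 'pin' -> no
Matching lines: []
Count: 0

0


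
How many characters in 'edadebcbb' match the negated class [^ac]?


Negated class [^ac] matches any char NOT in {a, c}
Scanning 'edadebcbb':
  pos 0: 'e' -> MATCH
  pos 1: 'd' -> MATCH
  pos 2: 'a' -> no (excluded)
  pos 3: 'd' -> MATCH
  pos 4: 'e' -> MATCH
  pos 5: 'b' -> MATCH
  pos 6: 'c' -> no (excluded)
  pos 7: 'b' -> MATCH
  pos 8: 'b' -> MATCH
Total matches: 7

7


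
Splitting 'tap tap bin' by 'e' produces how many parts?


Splitting by 'e' breaks the string at each occurrence of the separator.
Text: 'tap tap bin'
Parts after split:
  Part 1: 'tap tap bin'
Total parts: 1

1


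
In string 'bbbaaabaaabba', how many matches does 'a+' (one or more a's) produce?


Pattern 'a+' matches one or more consecutive a's.
String: 'bbbaaabaaabba'
Scanning for runs of a:
  Match 1: 'aaa' (length 3)
  Match 2: 'aaa' (length 3)
  Match 3: 'a' (length 1)
Total matches: 3

3


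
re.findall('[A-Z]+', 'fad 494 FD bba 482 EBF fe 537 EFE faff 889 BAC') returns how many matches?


Pattern '[A-Z]+' finds one or more uppercase letters.
Text: 'fad 494 FD bba 482 EBF fe 537 EFE faff 889 BAC'
Scanning for matches:
  Match 1: 'FD'
  Match 2: 'EBF'
  Match 3: 'EFE'
  Match 4: 'BAC'
Total matches: 4

4


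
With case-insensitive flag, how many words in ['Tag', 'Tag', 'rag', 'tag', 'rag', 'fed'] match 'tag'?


Case-insensitive matching: compare each word's lowercase form to 'tag'.
  'Tag' -> lower='tag' -> MATCH
  'Tag' -> lower='tag' -> MATCH
  'rag' -> lower='rag' -> no
  'tag' -> lower='tag' -> MATCH
  'rag' -> lower='rag' -> no
  'fed' -> lower='fed' -> no
Matches: ['Tag', 'Tag', 'tag']
Count: 3

3


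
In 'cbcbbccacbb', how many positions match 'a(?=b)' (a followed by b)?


Lookahead 'a(?=b)' matches 'a' only when followed by 'b'.
String: 'cbcbbccacbb'
Checking each position where char is 'a':
  pos 7: 'a' -> no (next='c')
Matching positions: []
Count: 0

0


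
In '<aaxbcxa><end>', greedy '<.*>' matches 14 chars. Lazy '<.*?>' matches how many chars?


Greedy '<.*>' tries to match as MUCH as possible.
Lazy '<.*?>' tries to match as LITTLE as possible.

String: '<aaxbcxa><end>'
Greedy '<.*>' starts at first '<' and extends to the LAST '>': '<aaxbcxa><end>' (14 chars)
Lazy '<.*?>' starts at first '<' and stops at the FIRST '>': '<aaxbcxa>' (9 chars)

9


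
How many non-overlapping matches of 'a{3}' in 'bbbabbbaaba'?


Pattern 'a{3}' matches exactly 3 consecutive a's (greedy, non-overlapping).
String: 'bbbabbbaaba'
Scanning for runs of a's:
  Run at pos 3: 'a' (length 1) -> 0 match(es)
  Run at pos 7: 'aa' (length 2) -> 0 match(es)
  Run at pos 10: 'a' (length 1) -> 0 match(es)
Matches found: []
Total: 0

0


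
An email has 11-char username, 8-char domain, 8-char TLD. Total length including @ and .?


An email address has format: username@domain.tld
Username length: 11
'@' character: 1
Domain length: 8
'.' character: 1
TLD length: 8
Total = 11 + 1 + 8 + 1 + 8 = 29

29


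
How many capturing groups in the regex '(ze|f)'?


To count capturing groups, count each '(' that starts a group.
Pattern: '(ze|f)'
Walking through the pattern:
  Position 0: '(' -> group #1
Total capturing groups: 1

1


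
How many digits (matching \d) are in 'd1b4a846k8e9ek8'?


\d matches any digit 0-9.
Scanning 'd1b4a846k8e9ek8':
  pos 1: '1' -> DIGIT
  pos 3: '4' -> DIGIT
  pos 5: '8' -> DIGIT
  pos 6: '4' -> DIGIT
  pos 7: '6' -> DIGIT
  pos 9: '8' -> DIGIT
  pos 11: '9' -> DIGIT
  pos 14: '8' -> DIGIT
Digits found: ['1', '4', '8', '4', '6', '8', '9', '8']
Total: 8

8


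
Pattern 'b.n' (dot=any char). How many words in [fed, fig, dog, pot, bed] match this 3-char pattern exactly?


Pattern 'b.n' means: starts with 'b', any single char, ends with 'n'.
Checking each word (must be exactly 3 chars):
  'fed' (len=3): no
  'fig' (len=3): no
  'dog' (len=3): no
  'pot' (len=3): no
  'bed' (len=3): no
Matching words: []
Total: 0

0


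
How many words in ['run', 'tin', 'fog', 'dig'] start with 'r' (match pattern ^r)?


Pattern ^r anchors to start of word. Check which words begin with 'r':
  'run' -> MATCH (starts with 'r')
  'tin' -> no
  'fog' -> no
  'dig' -> no
Matching words: ['run']
Count: 1

1


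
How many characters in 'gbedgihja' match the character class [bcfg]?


Character class [bcfg] matches any of: {b, c, f, g}
Scanning string 'gbedgihja' character by character:
  pos 0: 'g' -> MATCH
  pos 1: 'b' -> MATCH
  pos 2: 'e' -> no
  pos 3: 'd' -> no
  pos 4: 'g' -> MATCH
  pos 5: 'i' -> no
  pos 6: 'h' -> no
  pos 7: 'j' -> no
  pos 8: 'a' -> no
Total matches: 3

3


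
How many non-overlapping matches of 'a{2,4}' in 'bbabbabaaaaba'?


Pattern 'a{2,4}' matches between 2 and 4 consecutive a's (greedy).
String: 'bbabbabaaaaba'
Finding runs of a's and applying greedy matching:
  Run at pos 2: 'a' (length 1)
  Run at pos 5: 'a' (length 1)
  Run at pos 7: 'aaaa' (length 4)
  Run at pos 12: 'a' (length 1)
Matches: ['aaaa']
Count: 1

1


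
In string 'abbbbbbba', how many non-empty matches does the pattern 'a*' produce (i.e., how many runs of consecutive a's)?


Pattern 'a*' matches zero or more a's. We want non-empty runs of consecutive a's.
String: 'abbbbbbba'
Walking through the string to find runs of a's:
  Run 1: positions 0-0 -> 'a'
  Run 2: positions 8-8 -> 'a'
Non-empty runs found: ['a', 'a']
Count: 2

2


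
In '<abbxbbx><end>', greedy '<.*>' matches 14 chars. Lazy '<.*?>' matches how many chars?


Greedy '<.*>' tries to match as MUCH as possible.
Lazy '<.*?>' tries to match as LITTLE as possible.

String: '<abbxbbx><end>'
Greedy '<.*>' starts at first '<' and extends to the LAST '>': '<abbxbbx><end>' (14 chars)
Lazy '<.*?>' starts at first '<' and stops at the FIRST '>': '<abbxbbx>' (9 chars)

9


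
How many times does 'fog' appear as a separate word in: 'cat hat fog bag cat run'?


Scanning each word for exact match 'fog':
  Word 1: 'cat' -> no
  Word 2: 'hat' -> no
  Word 3: 'fog' -> MATCH
  Word 4: 'bag' -> no
  Word 5: 'cat' -> no
  Word 6: 'run' -> no
Total matches: 1

1


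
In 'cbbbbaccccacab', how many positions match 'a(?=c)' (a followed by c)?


Lookahead 'a(?=c)' matches 'a' only when followed by 'c'.
String: 'cbbbbaccccacab'
Checking each position where char is 'a':
  pos 5: 'a' -> MATCH (next='c')
  pos 10: 'a' -> MATCH (next='c')
  pos 12: 'a' -> no (next='b')
Matching positions: [5, 10]
Count: 2

2


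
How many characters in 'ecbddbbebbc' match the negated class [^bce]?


Negated class [^bce] matches any char NOT in {b, c, e}
Scanning 'ecbddbbebbc':
  pos 0: 'e' -> no (excluded)
  pos 1: 'c' -> no (excluded)
  pos 2: 'b' -> no (excluded)
  pos 3: 'd' -> MATCH
  pos 4: 'd' -> MATCH
  pos 5: 'b' -> no (excluded)
  pos 6: 'b' -> no (excluded)
  pos 7: 'e' -> no (excluded)
  pos 8: 'b' -> no (excluded)
  pos 9: 'b' -> no (excluded)
  pos 10: 'c' -> no (excluded)
Total matches: 2

2


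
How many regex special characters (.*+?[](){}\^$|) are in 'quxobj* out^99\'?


Regex special characters are: . * + ? [ ] ( ) { } \ ^ $ |
Scanning 'quxobj* out^99\':
  pos 6: '*' -> SPECIAL
  pos 11: '^' -> SPECIAL
  pos 14: '\' -> SPECIAL
Special chars found: ['*', '^', '\\']
Total: 3

3


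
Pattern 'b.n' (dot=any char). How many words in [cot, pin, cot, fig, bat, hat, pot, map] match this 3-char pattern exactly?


Pattern 'b.n' means: starts with 'b', any single char, ends with 'n'.
Checking each word (must be exactly 3 chars):
  'cot' (len=3): no
  'pin' (len=3): no
  'cot' (len=3): no
  'fig' (len=3): no
  'bat' (len=3): no
  'hat' (len=3): no
  'pot' (len=3): no
  'map' (len=3): no
Matching words: []
Total: 0

0


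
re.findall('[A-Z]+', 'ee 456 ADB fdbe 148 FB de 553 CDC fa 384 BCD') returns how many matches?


Pattern '[A-Z]+' finds one or more uppercase letters.
Text: 'ee 456 ADB fdbe 148 FB de 553 CDC fa 384 BCD'
Scanning for matches:
  Match 1: 'ADB'
  Match 2: 'FB'
  Match 3: 'CDC'
  Match 4: 'BCD'
Total matches: 4

4


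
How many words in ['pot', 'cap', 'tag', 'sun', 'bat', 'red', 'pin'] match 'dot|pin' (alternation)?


Alternation 'dot|pin' matches either 'dot' or 'pin'.
Checking each word:
  'pot' -> no
  'cap' -> no
  'tag' -> no
  'sun' -> no
  'bat' -> no
  'red' -> no
  'pin' -> MATCH
Matches: ['pin']
Count: 1

1


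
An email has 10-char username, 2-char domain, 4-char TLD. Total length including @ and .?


An email address has format: username@domain.tld
Username length: 10
'@' character: 1
Domain length: 2
'.' character: 1
TLD length: 4
Total = 10 + 1 + 2 + 1 + 4 = 18

18


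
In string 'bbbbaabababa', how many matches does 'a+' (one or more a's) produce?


Pattern 'a+' matches one or more consecutive a's.
String: 'bbbbaabababa'
Scanning for runs of a:
  Match 1: 'aa' (length 2)
  Match 2: 'a' (length 1)
  Match 3: 'a' (length 1)
  Match 4: 'a' (length 1)
Total matches: 4

4


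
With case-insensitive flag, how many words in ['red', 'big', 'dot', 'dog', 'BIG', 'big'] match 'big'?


Case-insensitive matching: compare each word's lowercase form to 'big'.
  'red' -> lower='red' -> no
  'big' -> lower='big' -> MATCH
  'dot' -> lower='dot' -> no
  'dog' -> lower='dog' -> no
  'BIG' -> lower='big' -> MATCH
  'big' -> lower='big' -> MATCH
Matches: ['big', 'BIG', 'big']
Count: 3

3


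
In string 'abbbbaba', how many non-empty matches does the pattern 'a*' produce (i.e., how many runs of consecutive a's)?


Pattern 'a*' matches zero or more a's. We want non-empty runs of consecutive a's.
String: 'abbbbaba'
Walking through the string to find runs of a's:
  Run 1: positions 0-0 -> 'a'
  Run 2: positions 5-5 -> 'a'
  Run 3: positions 7-7 -> 'a'
Non-empty runs found: ['a', 'a', 'a']
Count: 3

3


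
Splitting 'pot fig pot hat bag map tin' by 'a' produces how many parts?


Splitting by 'a' breaks the string at each occurrence of the separator.
Text: 'pot fig pot hat bag map tin'
Parts after split:
  Part 1: 'pot fig pot h'
  Part 2: 't b'
  Part 3: 'g m'
  Part 4: 'p tin'
Total parts: 4

4


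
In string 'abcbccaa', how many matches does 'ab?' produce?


Pattern 'ab?' matches 'a' optionally followed by 'b'.
String: 'abcbccaa'
Scanning left to right for 'a' then checking next char:
  Match 1: 'ab' (a followed by b)
  Match 2: 'a' (a not followed by b)
  Match 3: 'a' (a not followed by b)
Total matches: 3

3


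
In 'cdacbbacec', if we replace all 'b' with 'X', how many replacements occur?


re.sub('b', 'X', text) replaces every occurrence of 'b' with 'X'.
Text: 'cdacbbacec'
Scanning for 'b':
  pos 4: 'b' -> replacement #1
  pos 5: 'b' -> replacement #2
Total replacements: 2

2


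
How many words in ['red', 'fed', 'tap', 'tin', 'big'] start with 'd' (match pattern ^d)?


Pattern ^d anchors to start of word. Check which words begin with 'd':
  'red' -> no
  'fed' -> no
  'tap' -> no
  'tin' -> no
  'big' -> no
Matching words: []
Count: 0

0


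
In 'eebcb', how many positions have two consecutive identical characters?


Looking for consecutive identical characters in 'eebcb':
  pos 0-1: 'e' vs 'e' -> MATCH ('ee')
  pos 1-2: 'e' vs 'b' -> different
  pos 2-3: 'b' vs 'c' -> different
  pos 3-4: 'c' vs 'b' -> different
Consecutive identical pairs: ['ee']
Count: 1

1


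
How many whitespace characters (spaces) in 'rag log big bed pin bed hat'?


\s matches whitespace characters (spaces, tabs, etc.).
Text: 'rag log big bed pin bed hat'
This text has 7 words separated by spaces.
Number of spaces = number of words - 1 = 7 - 1 = 6

6


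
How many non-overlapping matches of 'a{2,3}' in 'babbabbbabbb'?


Pattern 'a{2,3}' matches between 2 and 3 consecutive a's (greedy).
String: 'babbabbbabbb'
Finding runs of a's and applying greedy matching:
  Run at pos 1: 'a' (length 1)
  Run at pos 4: 'a' (length 1)
  Run at pos 8: 'a' (length 1)
Matches: []
Count: 0

0


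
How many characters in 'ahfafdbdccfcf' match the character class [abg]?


Character class [abg] matches any of: {a, b, g}
Scanning string 'ahfafdbdccfcf' character by character:
  pos 0: 'a' -> MATCH
  pos 1: 'h' -> no
  pos 2: 'f' -> no
  pos 3: 'a' -> MATCH
  pos 4: 'f' -> no
  pos 5: 'd' -> no
  pos 6: 'b' -> MATCH
  pos 7: 'd' -> no
  pos 8: 'c' -> no
  pos 9: 'c' -> no
  pos 10: 'f' -> no
  pos 11: 'c' -> no
  pos 12: 'f' -> no
Total matches: 3

3


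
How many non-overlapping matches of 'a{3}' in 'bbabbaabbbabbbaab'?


Pattern 'a{3}' matches exactly 3 consecutive a's (greedy, non-overlapping).
String: 'bbabbaabbbabbbaab'
Scanning for runs of a's:
  Run at pos 2: 'a' (length 1) -> 0 match(es)
  Run at pos 5: 'aa' (length 2) -> 0 match(es)
  Run at pos 10: 'a' (length 1) -> 0 match(es)
  Run at pos 14: 'aa' (length 2) -> 0 match(es)
Matches found: []
Total: 0

0


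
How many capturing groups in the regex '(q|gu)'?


To count capturing groups, count each '(' that starts a group.
Pattern: '(q|gu)'
Walking through the pattern:
  Position 0: '(' -> group #1
Total capturing groups: 1

1


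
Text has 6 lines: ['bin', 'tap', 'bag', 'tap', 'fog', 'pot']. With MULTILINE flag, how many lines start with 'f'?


With MULTILINE flag, ^ matches the start of each line.
Lines: ['bin', 'tap', 'bag', 'tap', 'fog', 'pot']
Checking which lines start with 'f':
  Line 1: 'bin' -> no
  Line 2: 'tap' -> no
  Line 3: 'bag' -> no
  Line 4: 'tap' -> no
  Line 5: 'fog' -> MATCH
  Line 6: 'pot' -> no
Matching lines: ['fog']
Count: 1

1


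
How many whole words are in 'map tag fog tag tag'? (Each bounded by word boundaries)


Word boundaries (\b) mark the start/end of each word.
Text: 'map tag fog tag tag'
Splitting by whitespace:
  Word 1: 'map'
  Word 2: 'tag'
  Word 3: 'fog'
  Word 4: 'tag'
  Word 5: 'tag'
Total whole words: 5

5


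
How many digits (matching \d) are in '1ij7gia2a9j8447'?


\d matches any digit 0-9.
Scanning '1ij7gia2a9j8447':
  pos 0: '1' -> DIGIT
  pos 3: '7' -> DIGIT
  pos 7: '2' -> DIGIT
  pos 9: '9' -> DIGIT
  pos 11: '8' -> DIGIT
  pos 12: '4' -> DIGIT
  pos 13: '4' -> DIGIT
  pos 14: '7' -> DIGIT
Digits found: ['1', '7', '2', '9', '8', '4', '4', '7']
Total: 8

8


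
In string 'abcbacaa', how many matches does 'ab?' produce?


Pattern 'ab?' matches 'a' optionally followed by 'b'.
String: 'abcbacaa'
Scanning left to right for 'a' then checking next char:
  Match 1: 'ab' (a followed by b)
  Match 2: 'a' (a not followed by b)
  Match 3: 'a' (a not followed by b)
  Match 4: 'a' (a not followed by b)
Total matches: 4

4


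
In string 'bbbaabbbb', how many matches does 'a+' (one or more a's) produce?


Pattern 'a+' matches one or more consecutive a's.
String: 'bbbaabbbb'
Scanning for runs of a:
  Match 1: 'aa' (length 2)
Total matches: 1

1


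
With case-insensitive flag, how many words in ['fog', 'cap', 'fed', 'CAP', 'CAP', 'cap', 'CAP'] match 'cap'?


Case-insensitive matching: compare each word's lowercase form to 'cap'.
  'fog' -> lower='fog' -> no
  'cap' -> lower='cap' -> MATCH
  'fed' -> lower='fed' -> no
  'CAP' -> lower='cap' -> MATCH
  'CAP' -> lower='cap' -> MATCH
  'cap' -> lower='cap' -> MATCH
  'CAP' -> lower='cap' -> MATCH
Matches: ['cap', 'CAP', 'CAP', 'cap', 'CAP']
Count: 5

5


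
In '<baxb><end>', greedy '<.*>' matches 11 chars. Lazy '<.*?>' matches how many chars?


Greedy '<.*>' tries to match as MUCH as possible.
Lazy '<.*?>' tries to match as LITTLE as possible.

String: '<baxb><end>'
Greedy '<.*>' starts at first '<' and extends to the LAST '>': '<baxb><end>' (11 chars)
Lazy '<.*?>' starts at first '<' and stops at the FIRST '>': '<baxb>' (6 chars)

6


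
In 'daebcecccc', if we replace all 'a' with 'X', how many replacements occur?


re.sub('a', 'X', text) replaces every occurrence of 'a' with 'X'.
Text: 'daebcecccc'
Scanning for 'a':
  pos 1: 'a' -> replacement #1
Total replacements: 1

1


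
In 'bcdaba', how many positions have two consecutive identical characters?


Looking for consecutive identical characters in 'bcdaba':
  pos 0-1: 'b' vs 'c' -> different
  pos 1-2: 'c' vs 'd' -> different
  pos 2-3: 'd' vs 'a' -> different
  pos 3-4: 'a' vs 'b' -> different
  pos 4-5: 'b' vs 'a' -> different
Consecutive identical pairs: []
Count: 0

0


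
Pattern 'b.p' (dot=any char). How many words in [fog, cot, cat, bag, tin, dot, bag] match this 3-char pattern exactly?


Pattern 'b.p' means: starts with 'b', any single char, ends with 'p'.
Checking each word (must be exactly 3 chars):
  'fog' (len=3): no
  'cot' (len=3): no
  'cat' (len=3): no
  'bag' (len=3): no
  'tin' (len=3): no
  'dot' (len=3): no
  'bag' (len=3): no
Matching words: []
Total: 0

0


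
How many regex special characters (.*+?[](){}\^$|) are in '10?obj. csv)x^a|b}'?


Regex special characters are: . * + ? [ ] ( ) { } \ ^ $ |
Scanning '10?obj. csv)x^a|b}':
  pos 2: '?' -> SPECIAL
  pos 6: '.' -> SPECIAL
  pos 11: ')' -> SPECIAL
  pos 13: '^' -> SPECIAL
  pos 15: '|' -> SPECIAL
  pos 17: '}' -> SPECIAL
Special chars found: ['?', '.', ')', '^', '|', '}']
Total: 6

6


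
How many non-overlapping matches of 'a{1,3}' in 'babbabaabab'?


Pattern 'a{1,3}' matches between 1 and 3 consecutive a's (greedy).
String: 'babbabaabab'
Finding runs of a's and applying greedy matching:
  Run at pos 1: 'a' (length 1)
  Run at pos 4: 'a' (length 1)
  Run at pos 6: 'aa' (length 2)
  Run at pos 9: 'a' (length 1)
Matches: ['a', 'a', 'aa', 'a']
Count: 4

4


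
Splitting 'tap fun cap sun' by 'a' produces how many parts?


Splitting by 'a' breaks the string at each occurrence of the separator.
Text: 'tap fun cap sun'
Parts after split:
  Part 1: 't'
  Part 2: 'p fun c'
  Part 3: 'p sun'
Total parts: 3

3


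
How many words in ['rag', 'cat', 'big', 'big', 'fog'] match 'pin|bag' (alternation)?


Alternation 'pin|bag' matches either 'pin' or 'bag'.
Checking each word:
  'rag' -> no
  'cat' -> no
  'big' -> no
  'big' -> no
  'fog' -> no
Matches: []
Count: 0

0


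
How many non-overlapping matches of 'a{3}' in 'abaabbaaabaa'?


Pattern 'a{3}' matches exactly 3 consecutive a's (greedy, non-overlapping).
String: 'abaabbaaabaa'
Scanning for runs of a's:
  Run at pos 0: 'a' (length 1) -> 0 match(es)
  Run at pos 2: 'aa' (length 2) -> 0 match(es)
  Run at pos 6: 'aaa' (length 3) -> 1 match(es)
  Run at pos 10: 'aa' (length 2) -> 0 match(es)
Matches found: ['aaa']
Total: 1

1


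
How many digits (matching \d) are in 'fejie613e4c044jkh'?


\d matches any digit 0-9.
Scanning 'fejie613e4c044jkh':
  pos 5: '6' -> DIGIT
  pos 6: '1' -> DIGIT
  pos 7: '3' -> DIGIT
  pos 9: '4' -> DIGIT
  pos 11: '0' -> DIGIT
  pos 12: '4' -> DIGIT
  pos 13: '4' -> DIGIT
Digits found: ['6', '1', '3', '4', '0', '4', '4']
Total: 7

7


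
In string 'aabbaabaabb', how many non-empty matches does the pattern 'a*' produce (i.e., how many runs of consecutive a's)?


Pattern 'a*' matches zero or more a's. We want non-empty runs of consecutive a's.
String: 'aabbaabaabb'
Walking through the string to find runs of a's:
  Run 1: positions 0-1 -> 'aa'
  Run 2: positions 4-5 -> 'aa'
  Run 3: positions 7-8 -> 'aa'
Non-empty runs found: ['aa', 'aa', 'aa']
Count: 3

3


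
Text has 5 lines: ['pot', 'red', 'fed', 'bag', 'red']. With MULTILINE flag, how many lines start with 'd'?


With MULTILINE flag, ^ matches the start of each line.
Lines: ['pot', 'red', 'fed', 'bag', 'red']
Checking which lines start with 'd':
  Line 1: 'pot' -> no
  Line 2: 'red' -> no
  Line 3: 'fed' -> no
  Line 4: 'bag' -> no
  Line 5: 'red' -> no
Matching lines: []
Count: 0

0


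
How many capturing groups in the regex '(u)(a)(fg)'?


To count capturing groups, count each '(' that starts a group.
Pattern: '(u)(a)(fg)'
Walking through the pattern:
  Position 0: '(' -> group #1
  Position 3: '(' -> group #2
  Position 6: '(' -> group #3
Total capturing groups: 3

3


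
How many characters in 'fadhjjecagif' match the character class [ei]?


Character class [ei] matches any of: {e, i}
Scanning string 'fadhjjecagif' character by character:
  pos 0: 'f' -> no
  pos 1: 'a' -> no
  pos 2: 'd' -> no
  pos 3: 'h' -> no
  pos 4: 'j' -> no
  pos 5: 'j' -> no
  pos 6: 'e' -> MATCH
  pos 7: 'c' -> no
  pos 8: 'a' -> no
  pos 9: 'g' -> no
  pos 10: 'i' -> MATCH
  pos 11: 'f' -> no
Total matches: 2

2


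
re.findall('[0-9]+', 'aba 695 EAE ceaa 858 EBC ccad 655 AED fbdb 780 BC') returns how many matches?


Pattern '[0-9]+' finds one or more digits.
Text: 'aba 695 EAE ceaa 858 EBC ccad 655 AED fbdb 780 BC'
Scanning for matches:
  Match 1: '695'
  Match 2: '858'
  Match 3: '655'
  Match 4: '780'
Total matches: 4

4


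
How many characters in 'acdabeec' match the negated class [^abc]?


Negated class [^abc] matches any char NOT in {a, b, c}
Scanning 'acdabeec':
  pos 0: 'a' -> no (excluded)
  pos 1: 'c' -> no (excluded)
  pos 2: 'd' -> MATCH
  pos 3: 'a' -> no (excluded)
  pos 4: 'b' -> no (excluded)
  pos 5: 'e' -> MATCH
  pos 6: 'e' -> MATCH
  pos 7: 'c' -> no (excluded)
Total matches: 3

3


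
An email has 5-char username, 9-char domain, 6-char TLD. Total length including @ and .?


An email address has format: username@domain.tld
Username length: 5
'@' character: 1
Domain length: 9
'.' character: 1
TLD length: 6
Total = 5 + 1 + 9 + 1 + 6 = 22

22


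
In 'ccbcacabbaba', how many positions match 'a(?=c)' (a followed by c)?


Lookahead 'a(?=c)' matches 'a' only when followed by 'c'.
String: 'ccbcacabbaba'
Checking each position where char is 'a':
  pos 4: 'a' -> MATCH (next='c')
  pos 6: 'a' -> no (next='b')
  pos 9: 'a' -> no (next='b')
Matching positions: [4]
Count: 1

1


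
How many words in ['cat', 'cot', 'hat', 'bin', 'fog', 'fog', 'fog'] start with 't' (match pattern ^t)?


Pattern ^t anchors to start of word. Check which words begin with 't':
  'cat' -> no
  'cot' -> no
  'hat' -> no
  'bin' -> no
  'fog' -> no
  'fog' -> no
  'fog' -> no
Matching words: []
Count: 0

0


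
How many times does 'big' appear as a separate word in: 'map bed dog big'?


Scanning each word for exact match 'big':
  Word 1: 'map' -> no
  Word 2: 'bed' -> no
  Word 3: 'dog' -> no
  Word 4: 'big' -> MATCH
Total matches: 1

1


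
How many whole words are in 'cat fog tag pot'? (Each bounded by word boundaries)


Word boundaries (\b) mark the start/end of each word.
Text: 'cat fog tag pot'
Splitting by whitespace:
  Word 1: 'cat'
  Word 2: 'fog'
  Word 3: 'tag'
  Word 4: 'pot'
Total whole words: 4

4


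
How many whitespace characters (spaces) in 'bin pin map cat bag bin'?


\s matches whitespace characters (spaces, tabs, etc.).
Text: 'bin pin map cat bag bin'
This text has 6 words separated by spaces.
Number of spaces = number of words - 1 = 6 - 1 = 5

5


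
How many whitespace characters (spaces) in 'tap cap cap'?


\s matches whitespace characters (spaces, tabs, etc.).
Text: 'tap cap cap'
This text has 3 words separated by spaces.
Number of spaces = number of words - 1 = 3 - 1 = 2

2


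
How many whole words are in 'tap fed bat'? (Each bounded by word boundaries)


Word boundaries (\b) mark the start/end of each word.
Text: 'tap fed bat'
Splitting by whitespace:
  Word 1: 'tap'
  Word 2: 'fed'
  Word 3: 'bat'
Total whole words: 3

3


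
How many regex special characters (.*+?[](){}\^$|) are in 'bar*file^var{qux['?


Regex special characters are: . * + ? [ ] ( ) { } \ ^ $ |
Scanning 'bar*file^var{qux[':
  pos 3: '*' -> SPECIAL
  pos 8: '^' -> SPECIAL
  pos 12: '{' -> SPECIAL
  pos 16: '[' -> SPECIAL
Special chars found: ['*', '^', '{', '[']
Total: 4

4


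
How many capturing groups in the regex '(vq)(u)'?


To count capturing groups, count each '(' that starts a group.
Pattern: '(vq)(u)'
Walking through the pattern:
  Position 0: '(' -> group #1
  Position 4: '(' -> group #2
Total capturing groups: 2

2


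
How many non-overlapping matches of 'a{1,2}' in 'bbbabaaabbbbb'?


Pattern 'a{1,2}' matches between 1 and 2 consecutive a's (greedy).
String: 'bbbabaaabbbbb'
Finding runs of a's and applying greedy matching:
  Run at pos 3: 'a' (length 1)
  Run at pos 5: 'aaa' (length 3)
Matches: ['a', 'aa', 'a']
Count: 3

3


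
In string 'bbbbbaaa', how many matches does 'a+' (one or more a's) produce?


Pattern 'a+' matches one or more consecutive a's.
String: 'bbbbbaaa'
Scanning for runs of a:
  Match 1: 'aaa' (length 3)
Total matches: 1

1


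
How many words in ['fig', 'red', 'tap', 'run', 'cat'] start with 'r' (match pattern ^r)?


Pattern ^r anchors to start of word. Check which words begin with 'r':
  'fig' -> no
  'red' -> MATCH (starts with 'r')
  'tap' -> no
  'run' -> MATCH (starts with 'r')
  'cat' -> no
Matching words: ['red', 'run']
Count: 2

2


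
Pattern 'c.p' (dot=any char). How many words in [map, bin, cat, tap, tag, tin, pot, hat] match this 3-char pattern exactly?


Pattern 'c.p' means: starts with 'c', any single char, ends with 'p'.
Checking each word (must be exactly 3 chars):
  'map' (len=3): no
  'bin' (len=3): no
  'cat' (len=3): no
  'tap' (len=3): no
  'tag' (len=3): no
  'tin' (len=3): no
  'pot' (len=3): no
  'hat' (len=3): no
Matching words: []
Total: 0

0


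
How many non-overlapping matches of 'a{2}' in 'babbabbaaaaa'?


Pattern 'a{2}' matches exactly 2 consecutive a's (greedy, non-overlapping).
String: 'babbabbaaaaa'
Scanning for runs of a's:
  Run at pos 1: 'a' (length 1) -> 0 match(es)
  Run at pos 4: 'a' (length 1) -> 0 match(es)
  Run at pos 7: 'aaaaa' (length 5) -> 2 match(es)
Matches found: ['aa', 'aa']
Total: 2

2


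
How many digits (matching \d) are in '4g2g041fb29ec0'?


\d matches any digit 0-9.
Scanning '4g2g041fb29ec0':
  pos 0: '4' -> DIGIT
  pos 2: '2' -> DIGIT
  pos 4: '0' -> DIGIT
  pos 5: '4' -> DIGIT
  pos 6: '1' -> DIGIT
  pos 9: '2' -> DIGIT
  pos 10: '9' -> DIGIT
  pos 13: '0' -> DIGIT
Digits found: ['4', '2', '0', '4', '1', '2', '9', '0']
Total: 8

8


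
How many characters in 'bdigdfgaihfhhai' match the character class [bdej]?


Character class [bdej] matches any of: {b, d, e, j}
Scanning string 'bdigdfgaihfhhai' character by character:
  pos 0: 'b' -> MATCH
  pos 1: 'd' -> MATCH
  pos 2: 'i' -> no
  pos 3: 'g' -> no
  pos 4: 'd' -> MATCH
  pos 5: 'f' -> no
  pos 6: 'g' -> no
  pos 7: 'a' -> no
  pos 8: 'i' -> no
  pos 9: 'h' -> no
  pos 10: 'f' -> no
  pos 11: 'h' -> no
  pos 12: 'h' -> no
  pos 13: 'a' -> no
  pos 14: 'i' -> no
Total matches: 3

3


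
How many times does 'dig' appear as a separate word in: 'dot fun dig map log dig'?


Scanning each word for exact match 'dig':
  Word 1: 'dot' -> no
  Word 2: 'fun' -> no
  Word 3: 'dig' -> MATCH
  Word 4: 'map' -> no
  Word 5: 'log' -> no
  Word 6: 'dig' -> MATCH
Total matches: 2

2


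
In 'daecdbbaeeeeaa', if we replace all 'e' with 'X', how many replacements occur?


re.sub('e', 'X', text) replaces every occurrence of 'e' with 'X'.
Text: 'daecdbbaeeeeaa'
Scanning for 'e':
  pos 2: 'e' -> replacement #1
  pos 8: 'e' -> replacement #2
  pos 9: 'e' -> replacement #3
  pos 10: 'e' -> replacement #4
  pos 11: 'e' -> replacement #5
Total replacements: 5

5


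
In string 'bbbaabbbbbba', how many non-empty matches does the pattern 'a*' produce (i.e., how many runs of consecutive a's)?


Pattern 'a*' matches zero or more a's. We want non-empty runs of consecutive a's.
String: 'bbbaabbbbbba'
Walking through the string to find runs of a's:
  Run 1: positions 3-4 -> 'aa'
  Run 2: positions 11-11 -> 'a'
Non-empty runs found: ['aa', 'a']
Count: 2

2


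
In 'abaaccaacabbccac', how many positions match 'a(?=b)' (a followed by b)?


Lookahead 'a(?=b)' matches 'a' only when followed by 'b'.
String: 'abaaccaacabbccac'
Checking each position where char is 'a':
  pos 0: 'a' -> MATCH (next='b')
  pos 2: 'a' -> no (next='a')
  pos 3: 'a' -> no (next='c')
  pos 6: 'a' -> no (next='a')
  pos 7: 'a' -> no (next='c')
  pos 9: 'a' -> MATCH (next='b')
  pos 14: 'a' -> no (next='c')
Matching positions: [0, 9]
Count: 2

2


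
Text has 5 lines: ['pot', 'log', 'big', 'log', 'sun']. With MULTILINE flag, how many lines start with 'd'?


With MULTILINE flag, ^ matches the start of each line.
Lines: ['pot', 'log', 'big', 'log', 'sun']
Checking which lines start with 'd':
  Line 1: 'pot' -> no
  Line 2: 'log' -> no
  Line 3: 'big' -> no
  Line 4: 'log' -> no
  Line 5: 'sun' -> no
Matching lines: []
Count: 0

0


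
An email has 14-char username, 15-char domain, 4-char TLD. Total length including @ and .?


An email address has format: username@domain.tld
Username length: 14
'@' character: 1
Domain length: 15
'.' character: 1
TLD length: 4
Total = 14 + 1 + 15 + 1 + 4 = 35

35


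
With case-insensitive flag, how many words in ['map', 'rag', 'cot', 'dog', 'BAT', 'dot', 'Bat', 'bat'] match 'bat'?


Case-insensitive matching: compare each word's lowercase form to 'bat'.
  'map' -> lower='map' -> no
  'rag' -> lower='rag' -> no
  'cot' -> lower='cot' -> no
  'dog' -> lower='dog' -> no
  'BAT' -> lower='bat' -> MATCH
  'dot' -> lower='dot' -> no
  'Bat' -> lower='bat' -> MATCH
  'bat' -> lower='bat' -> MATCH
Matches: ['BAT', 'Bat', 'bat']
Count: 3

3


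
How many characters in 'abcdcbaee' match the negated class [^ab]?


Negated class [^ab] matches any char NOT in {a, b}
Scanning 'abcdcbaee':
  pos 0: 'a' -> no (excluded)
  pos 1: 'b' -> no (excluded)
  pos 2: 'c' -> MATCH
  pos 3: 'd' -> MATCH
  pos 4: 'c' -> MATCH
  pos 5: 'b' -> no (excluded)
  pos 6: 'a' -> no (excluded)
  pos 7: 'e' -> MATCH
  pos 8: 'e' -> MATCH
Total matches: 5

5
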